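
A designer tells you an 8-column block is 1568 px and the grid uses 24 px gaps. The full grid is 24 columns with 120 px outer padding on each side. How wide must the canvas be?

Subtracting 7 gaps of 24 leaves 1400 for 8 columns, so c = 175 px.
Total width: 2·120 + 24·175 + 23·24 = 4992 px.

4992 px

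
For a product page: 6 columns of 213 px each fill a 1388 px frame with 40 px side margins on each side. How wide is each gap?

6 px

Inside the margins: 1388 − 80 = 1308 px.
Columns use 1278 px, leaving 30 px across 5 gaps = 6 px each.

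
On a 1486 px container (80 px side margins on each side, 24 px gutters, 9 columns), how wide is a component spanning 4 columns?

Subtract both margins: 1486 − 2·80 = 1326 px.
9 columns + 8 gutters: 9c + 8·24 = 1326.
9c = 1326 − 192 = 1134, so c = 126 px.
Span of 4: 4·126 + 3·24 = 504 + 72 = 576 px.

576 px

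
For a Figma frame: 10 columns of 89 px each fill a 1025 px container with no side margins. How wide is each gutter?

10·89 + 9g = 1025 → 9g = 135 → g = 15 px.

15 px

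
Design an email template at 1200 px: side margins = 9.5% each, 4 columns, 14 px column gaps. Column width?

232.5 px

1200 × (1 − 2·9.5%) = 1200 × 81% = 972 px for the columns.
4c + 3·14 = 972 → 4c = 930 → c = 232.5 px.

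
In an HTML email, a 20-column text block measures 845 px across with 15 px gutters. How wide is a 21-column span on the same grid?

888 px

845 − 19·15 = 560; ÷20 gives c = 28 px.
Span of 21: 21·28 + 20·15 = 588 + 300 = 888 px.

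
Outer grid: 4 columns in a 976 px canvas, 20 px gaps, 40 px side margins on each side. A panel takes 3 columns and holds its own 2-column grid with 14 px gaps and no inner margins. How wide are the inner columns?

Inside the margins: 976 − 80 = 896 px.
Subtracting 3 gaps of 20 leaves 836 for 4 columns, so c = 209 px.
Span of 3: 3·209 + 2·20 = 627 + 40 = 667 px.
Subtracting 1 gap of 14 leaves 653 for 2 columns, so d = 326.5 px.

326.5 px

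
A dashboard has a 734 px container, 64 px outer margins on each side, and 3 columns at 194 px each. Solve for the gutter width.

12 px

Inside the margins: 734 − 128 = 606 px.
3·194 + 2g = 606 → 2g = 24 → g = 12 px.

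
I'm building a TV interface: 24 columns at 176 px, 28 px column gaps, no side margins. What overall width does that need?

4868 px

Total width: 24·176 + 23·28 = 4868 px.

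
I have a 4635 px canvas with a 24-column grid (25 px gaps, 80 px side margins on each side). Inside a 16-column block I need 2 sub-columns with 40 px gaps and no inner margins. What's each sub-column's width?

Take off 160 px of margins, leaving 4475 px.
Subtracting 23 gaps of 25 leaves 3900 for 24 columns, so c = 162.5 px.
Span of 16: 16·162.5 + 15·25 = 2600 + 375 = 2975 px.
2d + 1·40 = 2975 → 2d = 2935 → d = 1467.5 px.

1467.5 px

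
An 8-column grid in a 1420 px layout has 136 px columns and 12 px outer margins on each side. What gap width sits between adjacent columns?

44 px

Inside the margins: 1420 − 24 = 1396 px.
Columns use 1088 px, leaving 308 px across 7 gaps = 44 px each.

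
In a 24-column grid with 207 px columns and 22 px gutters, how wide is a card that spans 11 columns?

2497 px

11 columns plus 10 gutters: 2277 + 220 = 2497 px.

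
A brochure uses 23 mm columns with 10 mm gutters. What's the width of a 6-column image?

188 mm

Span of 6: 6·23 + 5·10 = 138 + 50 = 188 mm.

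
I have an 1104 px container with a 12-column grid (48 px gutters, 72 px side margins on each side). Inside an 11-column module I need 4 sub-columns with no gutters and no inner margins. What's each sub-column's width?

Outer content = 1104 − 2·72 = 960 px.
960 − 11·48 = 432; ÷12 gives c = 36 px.
11 columns plus 10 gutters: 396 + 480 = 876 px.
876 / 4 = 219 px per column.

219 px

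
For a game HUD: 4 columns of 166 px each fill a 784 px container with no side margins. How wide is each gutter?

Columns use 664 px, leaving 120 px across 3 gutters = 40 px each.

40 px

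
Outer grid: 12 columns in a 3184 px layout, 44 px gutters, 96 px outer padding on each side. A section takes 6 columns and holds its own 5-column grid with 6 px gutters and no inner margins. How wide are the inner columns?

290 px

Inside the margins: 3184 − 192 = 2992 px.
2992 − 11·44 = 2508; ÷12 gives c = 209 px.
6-column span = 6·209 + 5·44 = 1474 px.
5 columns + 4 gutters: 5d + 4·6 = 1474.
5d = 1474 − 24 = 1450, so d = 290 px.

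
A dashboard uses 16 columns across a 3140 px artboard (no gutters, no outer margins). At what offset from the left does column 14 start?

With no gutters, each column is 3140/16 = 196.25 px.
No margin, so column 14 starts at 13·(column + gutter) = 13·196.25 = 2551.25 px.

2551.25 px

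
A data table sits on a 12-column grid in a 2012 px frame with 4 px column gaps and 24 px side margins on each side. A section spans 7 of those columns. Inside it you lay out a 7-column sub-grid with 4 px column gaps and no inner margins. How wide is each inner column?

Take off 48 px of margins, leaving 1964 px.
12c + 11·4 = 1964 → 12c = 1920 → c = 160 px.
Span of 7: 7·160 + 6·4 = 1120 + 24 = 1144 px.
7 columns + 6 column gaps: 7d + 6·4 = 1144.
7d = 1144 − 24 = 1120, so d = 160 px.

160 px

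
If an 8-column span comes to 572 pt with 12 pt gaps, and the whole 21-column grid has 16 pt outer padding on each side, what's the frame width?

8 columns + 7 gaps: 8c + 7·12 = 572.
8c = 572 − 84 = 488, so c = 61 pt.
Adding margins, columns and gutters: 32 + 1281 + 240 = 1553 pt.

1553 pt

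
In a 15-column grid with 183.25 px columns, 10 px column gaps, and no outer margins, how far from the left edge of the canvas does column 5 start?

773 px

Before column 5: 4 columns + 4 column gaps.
Offset = 4·(183.25 + 10) = 4·193.25 = 773 px.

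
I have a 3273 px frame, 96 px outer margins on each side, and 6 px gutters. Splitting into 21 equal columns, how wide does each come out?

141 px

Take off 192 px of margins, leaving 3081 px.
21 columns + 20 gutters: 21c + 20·6 = 3081.
21c = 3081 − 120 = 2961, so c = 141 px.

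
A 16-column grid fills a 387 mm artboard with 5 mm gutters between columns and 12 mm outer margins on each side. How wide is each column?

18 mm

Inside the margins: 387 − 24 = 363 mm.
16 columns + 15 gutters: 16c + 15·5 = 363.
16c = 363 − 75 = 288, so c = 18 mm.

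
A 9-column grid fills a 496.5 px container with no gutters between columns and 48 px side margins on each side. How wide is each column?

Subtract both margins: 496.5 − 2·48 = 400.5 px.
With no gutters, each column is 400.5/9 = 44.5 px.

44.5 px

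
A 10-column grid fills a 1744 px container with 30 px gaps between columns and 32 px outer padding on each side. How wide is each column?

Inside the margins: 1744 − 64 = 1680 px.
1680 − 9·30 = 1410; ÷10 gives c = 141 px.

141 px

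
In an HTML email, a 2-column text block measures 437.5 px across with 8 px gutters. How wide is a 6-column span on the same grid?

2c + 1·8 = 437.5 → 2c = 429.5 → c = 214.75 px.
6-column span = 6·214.75 + 5·8 = 1328.5 px.

1328.5 px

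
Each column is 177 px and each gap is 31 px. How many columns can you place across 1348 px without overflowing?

6 columns: 6·177 + 5·31 = 1217 px ≤ 1348.
7 columns: 1425 px > 1348. So 6.

6 columns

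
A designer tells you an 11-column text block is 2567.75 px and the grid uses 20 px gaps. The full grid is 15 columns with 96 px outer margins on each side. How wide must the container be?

2567.75 − 10·20 = 2367.75; ÷11 gives c = 215.25 px.
Adding margins, columns and gutters: 192 + 3228.75 + 280 = 3700.75 px.

3700.75 px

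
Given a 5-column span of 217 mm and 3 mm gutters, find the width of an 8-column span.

5 columns + 4 gutters: 5c + 4·3 = 217.
5c = 217 − 12 = 205, so c = 41 mm.
8 columns plus 7 gutters: 328 + 21 = 349 mm.

349 mm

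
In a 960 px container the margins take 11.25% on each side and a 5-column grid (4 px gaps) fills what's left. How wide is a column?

Each margin = 11.25% of 960 = 108 px; content = 960 − 2·108 = 744 px.
5c + 4·4 = 744 → 5c = 728 → c = 145.6 px.

145.6 px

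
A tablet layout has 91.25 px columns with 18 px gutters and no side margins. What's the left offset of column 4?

327.75 px

Each column+gutter stride is 109.25 px; with no margin, 3 of them is 327.75 px.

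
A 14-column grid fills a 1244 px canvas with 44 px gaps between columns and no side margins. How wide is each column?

48 px

14c + 13·44 = 1244 → 14c = 672 → c = 48 px.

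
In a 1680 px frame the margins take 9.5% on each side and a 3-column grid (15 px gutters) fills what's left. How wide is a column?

443.6 px

Margins: 9.5% × 1680 = 159.6 px each, so content = 1680 − 319.2 = 1360.8 px.
3 columns + 2 gutters: 3c + 2·15 = 1360.8.
3c = 1360.8 − 30 = 1330.8, so c = 443.6 px.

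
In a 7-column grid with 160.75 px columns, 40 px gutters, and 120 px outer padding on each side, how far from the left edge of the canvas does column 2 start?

320.75 px

Each column+gutter stride is 200.75 px; 1 of them past the 120 px margin is 120 + 200.75 = 320.75 px.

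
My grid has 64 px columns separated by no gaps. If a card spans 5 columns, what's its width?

5-column span = 5·64 = 320 px.

320 px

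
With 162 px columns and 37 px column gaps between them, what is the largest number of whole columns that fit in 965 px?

k columns need k·162 + (k−1)·37 = k·199 − 37.
k·199 − 37 ≤ 965 → k ≤ 1002 / 199 ≈ 5.04, so k = 5.

5 columns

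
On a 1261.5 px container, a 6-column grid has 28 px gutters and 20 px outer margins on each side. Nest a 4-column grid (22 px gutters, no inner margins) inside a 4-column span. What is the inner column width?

Take off 40 px of margins, leaving 1221.5 px.
6c + 5·28 = 1221.5 → 6c = 1081.5 → c = 180.25 px.
4-column span = 4·180.25 + 3·28 = 805 px.
4 columns + 3 gutters: 4d + 3·22 = 805.
4d = 805 − 66 = 739, so d = 184.75 px.

184.75 px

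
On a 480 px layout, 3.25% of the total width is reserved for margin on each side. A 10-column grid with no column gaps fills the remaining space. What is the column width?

44.88 px

480 × (1 − 2·3.25%) = 480 × 93.5% = 448.8 px for the columns.
10c = 448.8 → c = 44.88 px.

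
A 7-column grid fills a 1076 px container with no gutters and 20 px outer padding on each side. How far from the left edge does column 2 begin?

Subtract both margins: 1076 − 2·20 = 1036 px.
1036 / 7 = 148 px per column.
Before column 2: the margin + 1 column + 1 gutter.
Offset = 20 + 1·(148 + 0) = 20 + 148 = 168 px.

168 px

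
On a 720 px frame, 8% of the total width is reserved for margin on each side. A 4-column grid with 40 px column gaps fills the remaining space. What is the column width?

720 × (1 − 2·8%) = 720 × 84% = 604.8 px for the columns.
604.8 − 3·40 = 484.8; ÷4 gives c = 121.2 px.

121.2 px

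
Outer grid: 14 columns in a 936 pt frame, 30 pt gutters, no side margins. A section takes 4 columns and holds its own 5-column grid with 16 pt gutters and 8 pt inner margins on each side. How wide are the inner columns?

936 − 13·30 = 546; ÷14 gives c = 39 pt.
4 columns plus 3 gutters: 156 + 90 = 246 pt.
Inner content = 246 − 2·8 = 230 pt.
230 − 4·16 = 166; ÷5 gives d = 33.2 pt.

33.2 pt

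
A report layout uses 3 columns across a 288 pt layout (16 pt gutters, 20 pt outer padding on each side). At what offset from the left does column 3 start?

196 pt

Content = 288 − 2·20 = 248 pt.
3c + 2·16 = 248 → 3c = 216 → c = 72 pt.
Before column 3: the margin + 2 columns + 2 gutters.
Offset = 20 + 2·(72 + 16) = 20 + 176 = 196 pt.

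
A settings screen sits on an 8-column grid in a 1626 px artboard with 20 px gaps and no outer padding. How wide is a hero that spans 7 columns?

1420.25 px

8 columns + 7 gaps: 8c + 7·20 = 1626.
8c = 1626 − 140 = 1486, so c = 185.75 px.
Span of 7: 7·185.75 + 6·20 = 1300.25 + 120 = 1420.25 px.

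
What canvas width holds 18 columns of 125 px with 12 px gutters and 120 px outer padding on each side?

2694 px

Adding margins, columns and gutters: 240 + 2250 + 204 = 2694 px.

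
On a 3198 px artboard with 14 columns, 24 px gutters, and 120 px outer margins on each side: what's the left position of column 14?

Inside the margins: 3198 − 240 = 2958 px.
Subtracting 13 gutters of 24 leaves 2646 for 14 columns, so c = 189 px.
Each column+gutter stride is 213 px; 13 of them past the 120 px margin is 120 + 2769 = 2889 px.

2889 px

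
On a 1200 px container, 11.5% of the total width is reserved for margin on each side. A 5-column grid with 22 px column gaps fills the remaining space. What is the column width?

Margins: 11.5% × 1200 = 138 px each, so content = 1200 − 276 = 924 px.
5c + 4·22 = 924 → 5c = 836 → c = 167.2 px.

167.2 px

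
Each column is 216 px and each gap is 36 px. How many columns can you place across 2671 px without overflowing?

10 columns

k columns need k·216 + (k−1)·36 = k·252 − 36.
k·252 − 36 ≤ 2671 → k ≤ 2707 / 252 ≈ 10.74, so k = 10.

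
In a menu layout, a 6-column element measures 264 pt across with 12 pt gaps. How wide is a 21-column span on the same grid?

954 pt

6 columns + 5 gaps: 6c + 5·12 = 264.
6c = 264 − 60 = 204, so c = 34 pt.
21-column span = 21·34 + 20·12 = 954 pt.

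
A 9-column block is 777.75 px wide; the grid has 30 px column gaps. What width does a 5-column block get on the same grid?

418.75 px

9 columns + 8 column gaps: 9c + 8·30 = 777.75.
9c = 777.75 − 240 = 537.75, so c = 59.75 px.
5 columns plus 4 column gaps: 298.75 + 120 = 418.75 px.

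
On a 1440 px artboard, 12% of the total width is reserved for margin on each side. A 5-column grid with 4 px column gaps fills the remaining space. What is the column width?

215.68 px

1440 × (1 − 2·12%) = 1440 × 76% = 1094.4 px for the columns.
5c + 4·4 = 1094.4 → 5c = 1078.4 → c = 215.68 px.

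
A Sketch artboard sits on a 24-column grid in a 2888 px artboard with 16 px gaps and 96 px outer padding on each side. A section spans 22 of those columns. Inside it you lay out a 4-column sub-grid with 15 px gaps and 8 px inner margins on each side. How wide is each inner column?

602.25 px

Inside the margins: 2888 − 192 = 2696 px.
Subtracting 23 gaps of 16 leaves 2328 for 24 columns, so c = 97 px.
22-column span = 22·97 + 21·16 = 2470 px.
Inner content = 2470 − 2·8 = 2454 px.
2454 − 3·15 = 2409; ÷4 gives d = 602.25 px.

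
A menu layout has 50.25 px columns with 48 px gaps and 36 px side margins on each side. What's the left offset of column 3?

232.5 px

Before column 3: the margin + 2 columns + 2 gaps.
Offset = 36 + 2·(50.25 + 48) = 36 + 196.5 = 232.5 px.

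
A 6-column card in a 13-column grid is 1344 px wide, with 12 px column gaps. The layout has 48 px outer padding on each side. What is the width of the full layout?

3022 px

Subtracting 5 column gaps of 12 leaves 1284 for 6 columns, so c = 214 px.
Adding margins, columns and gutters: 96 + 2782 + 144 = 3022 px.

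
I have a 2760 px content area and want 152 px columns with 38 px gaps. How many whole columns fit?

Each extra column adds 152 + 38 = 190 px.
(2760 + 38) / 190 = 14.73, so 14 columns fit.

14 columns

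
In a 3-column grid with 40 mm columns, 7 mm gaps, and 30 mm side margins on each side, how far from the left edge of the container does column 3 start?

Each column+gutter stride is 47 mm; 2 of them past the 30 mm margin is 30 + 94 = 124 mm.

124 mm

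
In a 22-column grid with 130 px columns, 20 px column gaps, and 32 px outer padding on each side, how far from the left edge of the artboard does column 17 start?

2432 px

Each column+gutter stride is 150 px; 16 of them past the 32 px margin is 32 + 2400 = 2432 px.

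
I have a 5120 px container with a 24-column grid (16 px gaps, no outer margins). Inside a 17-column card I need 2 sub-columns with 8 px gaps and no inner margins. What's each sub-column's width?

Subtracting 23 gaps of 16 leaves 4752 for 24 columns, so c = 198 px.
Span of 17: 17·198 + 16·16 = 3366 + 256 = 3622 px.
3622 − 1·8 = 3614; ÷2 gives d = 1807 px.

1807 px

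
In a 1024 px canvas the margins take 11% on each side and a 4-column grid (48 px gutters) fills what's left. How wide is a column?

163.68 px

Margins: 11% × 1024 = 112.64 px each, so content = 1024 − 225.28 = 798.72 px.
Subtracting 3 gutters of 48 leaves 654.72 for 4 columns, so c = 163.68 px.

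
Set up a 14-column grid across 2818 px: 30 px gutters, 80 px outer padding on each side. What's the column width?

Take off 160 px of margins, leaving 2658 px.
14 columns + 13 gutters: 14c + 13·30 = 2658.
14c = 2658 − 390 = 2268, so c = 162 px.

162 px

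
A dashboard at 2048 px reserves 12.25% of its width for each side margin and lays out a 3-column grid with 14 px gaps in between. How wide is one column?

2048 × (1 − 2·12.25%) = 2048 × 75.5% = 1546.24 px for the columns.
1546.24 − 2·14 = 1518.24; ÷3 gives c = 506.08 px.

506.08 px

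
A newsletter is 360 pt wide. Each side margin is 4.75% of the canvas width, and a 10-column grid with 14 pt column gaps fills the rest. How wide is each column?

Each margin = 4.75% of 360 = 17.1 pt; content = 360 − 2·17.1 = 325.8 pt.
325.8 − 9·14 = 199.8; ÷10 gives c = 19.98 pt.

19.98 pt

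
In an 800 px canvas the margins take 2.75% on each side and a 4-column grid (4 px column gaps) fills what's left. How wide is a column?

800 × (1 − 2·2.75%) = 800 × 94.5% = 756 px for the columns.
756 − 3·4 = 744; ÷4 gives c = 186 px.

186 px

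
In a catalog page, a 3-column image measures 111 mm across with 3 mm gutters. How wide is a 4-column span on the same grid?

111 − 2·3 = 105; ÷3 gives c = 35 mm.
Span of 4: 4·35 + 3·3 = 140 + 9 = 149 mm.

149 mm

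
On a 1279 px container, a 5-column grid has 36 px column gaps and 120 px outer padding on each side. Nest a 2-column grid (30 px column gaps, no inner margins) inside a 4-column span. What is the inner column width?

Take off 240 px of margins, leaving 1039 px.
Subtracting 4 column gaps of 36 leaves 895 for 5 columns, so c = 179 px.
Span of 4: 4·179 + 3·36 = 716 + 108 = 824 px.
2 columns + 1 column gap: 2d + 1·30 = 824.
2d = 824 − 30 = 794, so d = 397 px.

397 px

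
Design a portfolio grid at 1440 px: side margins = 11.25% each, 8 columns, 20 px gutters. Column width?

122 px

1440 × (1 − 2·11.25%) = 1440 × 77.5% = 1116 px for the columns.
8c + 7·20 = 1116 → 8c = 976 → c = 122 px.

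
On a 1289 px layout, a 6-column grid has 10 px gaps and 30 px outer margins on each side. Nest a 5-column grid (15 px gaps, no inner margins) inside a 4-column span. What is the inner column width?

Subtract both margins: 1289 − 2·30 = 1229 px.
6c + 5·10 = 1229 → 6c = 1179 → c = 196.5 px.
4-column span = 4·196.5 + 3·10 = 816 px.
816 − 4·15 = 756; ÷5 gives d = 151.2 px.

151.2 px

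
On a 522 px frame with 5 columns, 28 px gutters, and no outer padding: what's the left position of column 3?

220 px

522 − 4·28 = 410; ÷5 gives c = 82 px.
No margin, so column 3 starts at 2·(column + gutter) = 2·110 = 220 px.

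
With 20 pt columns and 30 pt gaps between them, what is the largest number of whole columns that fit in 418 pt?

k columns need k·20 + (k−1)·30 = k·50 − 30.
k·50 − 30 ≤ 418 → k ≤ 448 / 50 ≈ 8.96, so k = 8.

8 columns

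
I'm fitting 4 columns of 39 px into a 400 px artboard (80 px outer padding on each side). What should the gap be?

Take off 160 px of margins, leaving 240 px.
4 columns take 4·39 = 156 px; remaining 84 splits into 3 gaps.
g = 84 / 3 = 28 px.

28 px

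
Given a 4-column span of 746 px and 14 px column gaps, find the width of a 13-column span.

2456 px

Subtracting 3 column gaps of 14 leaves 704 for 4 columns, so c = 176 px.
13 columns plus 12 column gaps: 2288 + 168 = 2456 px.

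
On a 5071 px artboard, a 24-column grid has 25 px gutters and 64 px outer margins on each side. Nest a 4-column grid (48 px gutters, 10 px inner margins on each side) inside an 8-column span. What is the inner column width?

Inside the margins: 5071 − 128 = 4943 px.
24c + 23·25 = 4943 → 24c = 4368 → c = 182 px.
Span of 8: 8·182 + 7·25 = 1456 + 175 = 1631 px.
Inner content = 1631 − 2·10 = 1611 px.
Subtracting 3 gutters of 48 leaves 1467 for 4 columns, so d = 366.75 px.

366.75 px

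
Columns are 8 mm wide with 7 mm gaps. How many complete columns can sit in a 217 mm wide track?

k columns need k·8 + (k−1)·7 = k·15 − 7.
k·15 − 7 ≤ 217 → k ≤ 224 / 15 ≈ 14.93, so k = 14.

14 columns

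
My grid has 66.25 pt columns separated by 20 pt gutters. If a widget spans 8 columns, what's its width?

8 columns plus 7 gutters: 530 + 140 = 670 pt.

670 pt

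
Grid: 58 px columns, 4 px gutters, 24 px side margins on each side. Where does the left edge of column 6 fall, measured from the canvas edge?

Before column 6: the margin + 5 columns + 5 gutters.
Offset = 24 + 5·(58 + 4) = 24 + 310 = 334 px.

334 px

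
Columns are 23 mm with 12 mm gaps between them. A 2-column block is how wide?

Span of 2: 2·23 + 1·12 = 46 + 12 = 58 mm.

58 mm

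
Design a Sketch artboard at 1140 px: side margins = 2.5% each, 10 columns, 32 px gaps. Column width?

1140 × (1 − 2·2.5%) = 1140 × 95% = 1083 px for the columns.
1083 − 9·32 = 795; ÷10 gives c = 79.5 px.

79.5 px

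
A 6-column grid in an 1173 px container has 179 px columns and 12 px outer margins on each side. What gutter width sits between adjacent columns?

15 px

Take off 24 px of margins, leaving 1149 px.
6 columns take 6·179 = 1074 px; remaining 75 splits into 5 gutters.
g = 75 / 5 = 15 px.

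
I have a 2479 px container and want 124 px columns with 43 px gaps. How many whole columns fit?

15 columns

15 columns: 15·124 + 14·43 = 2462 px ≤ 2479.
16 columns: 2629 px > 2479. So 15.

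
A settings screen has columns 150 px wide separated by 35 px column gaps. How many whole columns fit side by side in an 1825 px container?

Each extra column adds 150 + 35 = 185 px.
(1825 + 35) / 185 = 10.05, so 10 columns fit.

10 columns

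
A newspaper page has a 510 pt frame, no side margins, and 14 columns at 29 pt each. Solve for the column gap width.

8 pt

14·29 + 13g = 510 → 13g = 104 → g = 8 pt.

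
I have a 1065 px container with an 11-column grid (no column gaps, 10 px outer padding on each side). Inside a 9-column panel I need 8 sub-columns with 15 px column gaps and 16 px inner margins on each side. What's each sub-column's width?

Inside the margins: 1065 − 20 = 1045 px.
1045 / 11 = 95 px per column.
With no column gaps, 9 columns span 9·95 = 855 px.
Inner content = 855 − 2·16 = 823 px.
8d + 7·15 = 823 → 8d = 718 → d = 89.75 px.

89.75 px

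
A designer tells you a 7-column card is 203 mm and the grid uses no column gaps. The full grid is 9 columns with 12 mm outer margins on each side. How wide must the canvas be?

285 mm

With no column gaps, each column is 203/7 = 29 mm.
Canvas = 2·12 + 9·29 = 24 + 261 = 285 mm.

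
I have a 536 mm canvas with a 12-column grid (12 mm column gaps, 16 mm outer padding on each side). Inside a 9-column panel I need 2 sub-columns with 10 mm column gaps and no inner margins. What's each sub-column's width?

182.5 mm

Subtract both margins: 536 − 2·16 = 504 mm.
Subtracting 11 column gaps of 12 leaves 372 for 12 columns, so c = 31 mm.
9-column span = 9·31 + 8·12 = 375 mm.
2d + 1·10 = 375 → 2d = 365 → d = 182.5 mm.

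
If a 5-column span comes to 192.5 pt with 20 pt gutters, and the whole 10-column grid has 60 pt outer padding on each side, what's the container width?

525 pt

192.5 − 4·20 = 112.5; ÷5 gives c = 22.5 pt.
Adding margins, columns and gutters: 120 + 225 + 180 = 525 pt.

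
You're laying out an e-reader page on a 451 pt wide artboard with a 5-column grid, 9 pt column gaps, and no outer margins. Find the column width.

5 columns + 4 column gaps: 5c + 4·9 = 451.
5c = 451 − 36 = 415, so c = 83 pt.

83 pt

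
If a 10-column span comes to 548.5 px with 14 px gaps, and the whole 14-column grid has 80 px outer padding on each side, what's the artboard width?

10 columns + 9 gaps: 10c + 9·14 = 548.5.
10c = 548.5 − 126 = 422.5, so c = 42.25 px.
Adding margins, columns and gutters: 160 + 591.5 + 182 = 933.5 px.

933.5 px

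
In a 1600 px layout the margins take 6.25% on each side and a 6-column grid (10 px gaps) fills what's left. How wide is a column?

1600 × (1 − 2·6.25%) = 1600 × 87.5% = 1400 px for the columns.
6 columns + 5 gaps: 6c + 5·10 = 1400.
6c = 1400 − 50 = 1350, so c = 225 px.

225 px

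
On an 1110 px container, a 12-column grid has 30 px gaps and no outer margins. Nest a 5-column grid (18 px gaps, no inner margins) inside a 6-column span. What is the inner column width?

12 columns + 11 gaps: 12c + 11·30 = 1110.
12c = 1110 − 330 = 780, so c = 65 px.
6 columns plus 5 gaps: 390 + 150 = 540 px.
5 columns + 4 gaps: 5d + 4·18 = 540.
5d = 540 − 72 = 468, so d = 93.6 px.

93.6 px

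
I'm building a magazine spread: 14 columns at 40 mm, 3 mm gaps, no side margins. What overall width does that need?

599 mm

Summing: 560 + 39 = 599 mm.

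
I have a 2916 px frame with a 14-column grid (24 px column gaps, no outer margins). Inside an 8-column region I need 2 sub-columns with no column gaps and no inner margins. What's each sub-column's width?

828 px

14 columns + 13 column gaps: 14c + 13·24 = 2916.
14c = 2916 − 312 = 2604, so c = 186 px.
Span of 8: 8·186 + 7·24 = 1488 + 168 = 1656 px.
1656 / 2 = 828 px per column.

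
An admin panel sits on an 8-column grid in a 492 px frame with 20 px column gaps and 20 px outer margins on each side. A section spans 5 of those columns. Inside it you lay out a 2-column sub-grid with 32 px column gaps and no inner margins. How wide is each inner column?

121.5 px

Take off 40 px of margins, leaving 452 px.
Subtracting 7 column gaps of 20 leaves 312 for 8 columns, so c = 39 px.
Span of 5: 5·39 + 4·20 = 195 + 80 = 275 px.
2 columns + 1 column gap: 2d + 1·32 = 275.
2d = 275 − 32 = 243, so d = 121.5 px.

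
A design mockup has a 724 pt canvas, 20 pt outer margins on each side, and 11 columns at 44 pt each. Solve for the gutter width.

20 pt

Subtract both margins: 724 − 2·20 = 684 pt.
11 columns take 11·44 = 484 pt; remaining 200 splits into 10 gutters.
g = 200 / 10 = 20 pt.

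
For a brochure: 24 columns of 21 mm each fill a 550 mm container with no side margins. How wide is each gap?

2 mm

24 columns take 24·21 = 504 mm; remaining 46 splits into 23 gaps.
g = 46 / 23 = 2 mm.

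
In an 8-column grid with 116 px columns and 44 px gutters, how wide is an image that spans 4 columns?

Span of 4: 4·116 + 3·44 = 464 + 132 = 596 px.

596 px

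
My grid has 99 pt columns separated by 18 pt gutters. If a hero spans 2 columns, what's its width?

2 columns plus 1 gutter: 198 + 18 = 216 pt.

216 pt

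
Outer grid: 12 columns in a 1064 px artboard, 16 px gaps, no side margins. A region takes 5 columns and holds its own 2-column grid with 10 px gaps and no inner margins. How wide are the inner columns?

Subtracting 11 gaps of 16 leaves 888 for 12 columns, so c = 74 px.
5-column span = 5·74 + 4·16 = 434 px.
2 columns + 1 gap: 2d + 1·10 = 434.
2d = 434 − 10 = 424, so d = 212 px.

212 px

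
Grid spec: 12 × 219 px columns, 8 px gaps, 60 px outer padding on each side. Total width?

2836 px

Canvas = 2·60 + 12·219 + 11·8 = 120 + 2628 + 88 = 2836 px.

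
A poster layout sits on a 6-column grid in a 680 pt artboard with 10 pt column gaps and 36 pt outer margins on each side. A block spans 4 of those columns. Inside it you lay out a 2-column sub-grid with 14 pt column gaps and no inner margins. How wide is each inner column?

Take off 72 pt of margins, leaving 608 pt.
6 columns + 5 column gaps: 6c + 5·10 = 608.
6c = 608 − 50 = 558, so c = 93 pt.
4-column span = 4·93 + 3·10 = 402 pt.
402 − 1·14 = 388; ÷2 gives d = 194 pt.

194 pt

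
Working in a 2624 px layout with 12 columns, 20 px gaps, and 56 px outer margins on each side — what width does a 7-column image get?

1457 px

Take off 112 px of margins, leaving 2512 px.
2512 − 11·20 = 2292; ÷12 gives c = 191 px.
Span of 7: 7·191 + 6·20 = 1337 + 120 = 1457 px.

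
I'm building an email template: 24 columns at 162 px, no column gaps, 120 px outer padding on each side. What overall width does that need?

Container = 2·120 + 24·162 = 240 + 3888 = 4128 px.

4128 px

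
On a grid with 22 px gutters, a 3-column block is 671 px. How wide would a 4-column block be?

671 − 2·22 = 627; ÷3 gives c = 209 px.
4-column span = 4·209 + 3·22 = 902 px.

902 px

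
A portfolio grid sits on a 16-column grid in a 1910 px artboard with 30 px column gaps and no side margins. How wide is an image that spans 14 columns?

1667.5 px

Subtracting 15 column gaps of 30 leaves 1460 for 16 columns, so c = 91.25 px.
14-column span = 14·91.25 + 13·30 = 1667.5 px.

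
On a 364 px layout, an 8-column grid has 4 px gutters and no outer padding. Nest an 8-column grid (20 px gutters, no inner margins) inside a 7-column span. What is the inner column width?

22.25 px

364 − 7·4 = 336; ÷8 gives c = 42 px.
7 columns plus 6 gutters: 294 + 24 = 318 px.
Subtracting 7 gutters of 20 leaves 178 for 8 columns, so d = 22.25 px.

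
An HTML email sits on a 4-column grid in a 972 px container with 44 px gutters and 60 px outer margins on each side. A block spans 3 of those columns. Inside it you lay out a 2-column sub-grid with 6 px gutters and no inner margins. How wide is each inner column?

Outer content = 972 − 2·60 = 852 px.
852 − 3·44 = 720; ÷4 gives c = 180 px.
3-column span = 3·180 + 2·44 = 628 px.
Subtracting 1 gutter of 6 leaves 622 for 2 columns, so d = 311 px.

311 px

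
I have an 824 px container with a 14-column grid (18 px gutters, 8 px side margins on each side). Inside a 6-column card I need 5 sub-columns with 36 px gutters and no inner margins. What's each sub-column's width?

Outer content = 824 − 2·8 = 808 px.
14 columns + 13 gutters: 14c + 13·18 = 808.
14c = 808 − 234 = 574, so c = 41 px.
Span of 6: 6·41 + 5·18 = 246 + 90 = 336 px.
5d + 4·36 = 336 → 5d = 192 → d = 38.4 px.

38.4 px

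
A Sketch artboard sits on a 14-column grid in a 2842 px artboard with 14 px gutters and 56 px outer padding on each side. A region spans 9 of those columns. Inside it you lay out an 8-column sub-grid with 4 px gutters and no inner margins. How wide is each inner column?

215.25 px

Inside the margins: 2842 − 112 = 2730 px.
Subtracting 13 gutters of 14 leaves 2548 for 14 columns, so c = 182 px.
9-column span = 9·182 + 8·14 = 1750 px.
Subtracting 7 gutters of 4 leaves 1722 for 8 columns, so d = 215.25 px.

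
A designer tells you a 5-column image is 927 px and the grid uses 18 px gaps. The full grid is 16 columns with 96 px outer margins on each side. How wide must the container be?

927 − 4·18 = 855; ÷5 gives c = 171 px.
Container = 2·96 + 16·171 + 15·18 = 192 + 2736 + 270 = 3198 px.

3198 px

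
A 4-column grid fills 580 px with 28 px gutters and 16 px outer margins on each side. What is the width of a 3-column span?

404 px

Inside the margins: 580 − 32 = 548 px.
Subtracting 3 gutters of 28 leaves 464 for 4 columns, so c = 116 px.
Span of 3: 3·116 + 2·28 = 348 + 56 = 404 px.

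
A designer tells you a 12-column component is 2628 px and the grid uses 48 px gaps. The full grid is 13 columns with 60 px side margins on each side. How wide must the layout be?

2628 − 11·48 = 2100; ÷12 gives c = 175 px.
Adding margins, columns and gutters: 120 + 2275 + 576 = 2971 px.

2971 px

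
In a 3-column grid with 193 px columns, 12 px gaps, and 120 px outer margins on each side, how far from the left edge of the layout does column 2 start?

325 px

Before column 2: the margin + 1 column + 1 gap.
Offset = 120 + 1·(193 + 12) = 120 + 205 = 325 px.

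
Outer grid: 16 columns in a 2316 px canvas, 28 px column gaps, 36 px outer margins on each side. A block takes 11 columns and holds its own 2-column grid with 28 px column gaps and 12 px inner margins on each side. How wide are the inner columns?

Take off 72 px of margins, leaving 2244 px.
16 columns + 15 column gaps: 16c + 15·28 = 2244.
16c = 2244 − 420 = 1824, so c = 114 px.
11 columns plus 10 column gaps: 1254 + 280 = 1534 px.
Inner content = 1534 − 2·12 = 1510 px.
1510 − 1·28 = 1482; ÷2 gives d = 741 px.

741 px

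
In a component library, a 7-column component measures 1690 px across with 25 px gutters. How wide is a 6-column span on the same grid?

1445 px

1690 − 6·25 = 1540; ÷7 gives c = 220 px.
6 columns plus 5 gutters: 1320 + 125 = 1445 px.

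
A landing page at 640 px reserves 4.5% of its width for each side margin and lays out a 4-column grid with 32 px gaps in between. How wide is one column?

121.6 px

Each margin = 4.5% of 640 = 28.8 px; content = 640 − 2·28.8 = 582.4 px.
4c + 3·32 = 582.4 → 4c = 486.4 → c = 121.6 px.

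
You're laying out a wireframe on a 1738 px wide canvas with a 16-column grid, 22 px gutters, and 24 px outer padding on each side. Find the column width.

Subtract both margins: 1738 − 2·24 = 1690 px.
1690 − 15·22 = 1360; ÷16 gives c = 85 px.

85 px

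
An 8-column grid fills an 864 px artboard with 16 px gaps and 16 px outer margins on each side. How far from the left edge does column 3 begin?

Content = 864 − 2·16 = 832 px.
8 columns + 7 gaps: 8c + 7·16 = 832.
8c = 832 − 112 = 720, so c = 90 px.
Each column+gutter stride is 106 px; 2 of them past the 16 px margin is 16 + 212 = 228 px.

228 px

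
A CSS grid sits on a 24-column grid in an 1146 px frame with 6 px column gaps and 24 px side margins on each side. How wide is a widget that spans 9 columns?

Content width = 1146 − 2·24 = 1098 px.
Subtracting 23 column gaps of 6 leaves 960 for 24 columns, so c = 40 px.
9 columns plus 8 column gaps: 360 + 48 = 408 px.

408 px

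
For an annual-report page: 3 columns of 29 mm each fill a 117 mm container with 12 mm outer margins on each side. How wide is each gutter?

Content width = 117 − 2·12 = 93 mm.
3·29 + 2g = 93 → 2g = 6 → g = 3 mm.

3 mm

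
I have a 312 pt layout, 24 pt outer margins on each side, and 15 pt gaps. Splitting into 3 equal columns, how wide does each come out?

Inside the margins: 312 − 48 = 264 pt.
3c + 2·15 = 264 → 3c = 234 → c = 78 pt.

78 pt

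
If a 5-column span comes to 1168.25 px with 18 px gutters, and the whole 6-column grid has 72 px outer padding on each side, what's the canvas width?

5c + 4·18 = 1168.25 → 5c = 1096.25 → c = 219.25 px.
Total width: 2·72 + 6·219.25 + 5·18 = 1549.5 px.

1549.5 px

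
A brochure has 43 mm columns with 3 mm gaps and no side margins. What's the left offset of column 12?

Each column+gutter stride is 46 mm; with no margin, 11 of them is 506 mm.

506 mm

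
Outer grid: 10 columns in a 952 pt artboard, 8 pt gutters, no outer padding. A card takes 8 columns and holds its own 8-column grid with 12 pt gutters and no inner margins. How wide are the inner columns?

Subtracting 9 gutters of 8 leaves 880 for 10 columns, so c = 88 pt.
8 columns plus 7 gutters: 704 + 56 = 760 pt.
8d + 7·12 = 760 → 8d = 676 → d = 84.5 pt.

84.5 pt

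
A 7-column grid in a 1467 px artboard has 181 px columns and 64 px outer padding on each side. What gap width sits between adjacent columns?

Inside the margins: 1467 − 128 = 1339 px.
Columns use 1267 px, leaving 72 px across 6 gaps = 12 px each.

12 px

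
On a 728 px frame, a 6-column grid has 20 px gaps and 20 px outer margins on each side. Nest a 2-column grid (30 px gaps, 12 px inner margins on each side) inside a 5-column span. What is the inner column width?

258 px

Subtract both margins: 728 − 2·20 = 688 px.
6 columns + 5 gaps: 6c + 5·20 = 688.
6c = 688 − 100 = 588, so c = 98 px.
5 columns plus 4 gaps: 490 + 80 = 570 px.
Inner content = 570 − 2·12 = 546 px.
Subtracting 1 gap of 30 leaves 516 for 2 columns, so d = 258 px.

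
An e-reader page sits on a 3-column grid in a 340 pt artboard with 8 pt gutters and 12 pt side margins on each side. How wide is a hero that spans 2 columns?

Inside the margins: 340 − 24 = 316 pt.
3c + 2·8 = 316 → 3c = 300 → c = 100 pt.
2-column span = 2·100 + 1·8 = 208 pt.

208 pt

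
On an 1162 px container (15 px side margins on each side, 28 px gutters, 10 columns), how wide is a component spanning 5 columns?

Subtract both margins: 1162 − 2·15 = 1132 px.
10 columns + 9 gutters: 10c + 9·28 = 1132.
10c = 1132 − 252 = 880, so c = 88 px.
Span of 5: 5·88 + 4·28 = 440 + 112 = 552 px.

552 px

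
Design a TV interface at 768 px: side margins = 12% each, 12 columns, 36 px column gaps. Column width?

15.64 px

768 × (1 − 2·12%) = 768 × 76% = 583.68 px for the columns.
12c + 11·36 = 583.68 → 12c = 187.68 → c = 15.64 px.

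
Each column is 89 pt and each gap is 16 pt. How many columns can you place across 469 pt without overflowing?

4 columns

k columns need k·89 + (k−1)·16 = k·105 − 16.
k·105 − 16 ≤ 469 → k ≤ 485 / 105 ≈ 4.62, so k = 4.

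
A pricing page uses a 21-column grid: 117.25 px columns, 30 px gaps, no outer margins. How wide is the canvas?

3062.25 px

Total width: 21·117.25 + 20·30 = 3062.25 px.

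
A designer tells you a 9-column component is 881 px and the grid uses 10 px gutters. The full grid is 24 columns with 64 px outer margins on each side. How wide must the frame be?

2494 px

881 − 8·10 = 801; ÷9 gives c = 89 px.
Adding margins, columns and gutters: 128 + 2136 + 230 = 2494 px.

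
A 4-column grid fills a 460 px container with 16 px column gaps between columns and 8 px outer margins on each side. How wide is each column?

Subtract both margins: 460 − 2·8 = 444 px.
444 − 3·16 = 396; ÷4 gives c = 99 px.

99 px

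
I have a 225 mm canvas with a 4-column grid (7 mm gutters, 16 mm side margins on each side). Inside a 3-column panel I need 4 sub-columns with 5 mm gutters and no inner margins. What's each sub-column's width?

Outer content = 225 − 2·16 = 193 mm.
4c + 3·7 = 193 → 4c = 172 → c = 43 mm.
Span of 3: 3·43 + 2·7 = 129 + 14 = 143 mm.
Subtracting 3 gutters of 5 leaves 128 for 4 columns, so d = 32 mm.

32 mm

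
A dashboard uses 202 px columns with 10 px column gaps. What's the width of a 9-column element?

Span of 9: 9·202 + 8·10 = 1818 + 80 = 1898 px.

1898 px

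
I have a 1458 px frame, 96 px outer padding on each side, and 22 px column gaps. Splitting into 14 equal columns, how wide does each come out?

Subtract both margins: 1458 − 2·96 = 1266 px.
14c + 13·22 = 1266 → 14c = 980 → c = 70 px.

70 px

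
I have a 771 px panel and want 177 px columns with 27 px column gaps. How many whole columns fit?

3 columns

k columns need k·177 + (k−1)·27 = k·204 − 27.
k·204 − 27 ≤ 771 → k ≤ 798 / 204 ≈ 3.91, so k = 3.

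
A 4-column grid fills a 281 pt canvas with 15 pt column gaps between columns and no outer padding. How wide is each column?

59 pt

281 − 3·15 = 236; ÷4 gives c = 59 pt.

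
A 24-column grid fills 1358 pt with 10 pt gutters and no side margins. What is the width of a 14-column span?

788 pt

24 columns + 23 gutters: 24c + 23·10 = 1358.
24c = 1358 − 230 = 1128, so c = 47 pt.
Span of 14: 14·47 + 13·10 = 658 + 130 = 788 pt.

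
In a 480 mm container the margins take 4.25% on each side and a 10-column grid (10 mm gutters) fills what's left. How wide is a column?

Each margin = 4.25% of 480 = 20.4 mm; content = 480 − 2·20.4 = 439.2 mm.
10 columns + 9 gutters: 10c + 9·10 = 439.2.
10c = 439.2 − 90 = 349.2, so c = 34.92 mm.

34.92 mm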